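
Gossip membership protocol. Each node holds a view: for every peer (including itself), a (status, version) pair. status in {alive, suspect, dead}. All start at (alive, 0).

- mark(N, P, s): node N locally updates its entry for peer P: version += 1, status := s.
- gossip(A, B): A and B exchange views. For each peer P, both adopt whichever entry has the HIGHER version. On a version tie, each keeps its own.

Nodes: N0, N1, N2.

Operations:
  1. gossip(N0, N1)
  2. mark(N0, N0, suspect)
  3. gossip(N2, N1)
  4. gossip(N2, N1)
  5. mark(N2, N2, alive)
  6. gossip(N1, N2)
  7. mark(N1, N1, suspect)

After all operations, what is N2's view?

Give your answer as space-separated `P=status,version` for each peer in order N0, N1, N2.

Answer: N0=alive,0 N1=alive,0 N2=alive,1

Derivation:
Op 1: gossip N0<->N1 -> N0.N0=(alive,v0) N0.N1=(alive,v0) N0.N2=(alive,v0) | N1.N0=(alive,v0) N1.N1=(alive,v0) N1.N2=(alive,v0)
Op 2: N0 marks N0=suspect -> (suspect,v1)
Op 3: gossip N2<->N1 -> N2.N0=(alive,v0) N2.N1=(alive,v0) N2.N2=(alive,v0) | N1.N0=(alive,v0) N1.N1=(alive,v0) N1.N2=(alive,v0)
Op 4: gossip N2<->N1 -> N2.N0=(alive,v0) N2.N1=(alive,v0) N2.N2=(alive,v0) | N1.N0=(alive,v0) N1.N1=(alive,v0) N1.N2=(alive,v0)
Op 5: N2 marks N2=alive -> (alive,v1)
Op 6: gossip N1<->N2 -> N1.N0=(alive,v0) N1.N1=(alive,v0) N1.N2=(alive,v1) | N2.N0=(alive,v0) N2.N1=(alive,v0) N2.N2=(alive,v1)
Op 7: N1 marks N1=suspect -> (suspect,v1)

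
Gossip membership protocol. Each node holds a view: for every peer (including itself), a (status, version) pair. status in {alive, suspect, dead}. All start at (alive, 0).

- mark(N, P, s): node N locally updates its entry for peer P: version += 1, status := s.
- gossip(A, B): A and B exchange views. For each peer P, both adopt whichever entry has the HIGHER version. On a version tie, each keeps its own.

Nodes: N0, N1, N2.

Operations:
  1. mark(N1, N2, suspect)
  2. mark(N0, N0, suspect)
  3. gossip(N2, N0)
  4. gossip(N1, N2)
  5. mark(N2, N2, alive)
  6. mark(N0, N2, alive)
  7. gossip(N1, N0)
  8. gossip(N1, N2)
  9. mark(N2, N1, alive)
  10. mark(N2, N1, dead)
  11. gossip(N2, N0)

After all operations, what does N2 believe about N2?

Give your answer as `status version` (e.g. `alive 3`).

Op 1: N1 marks N2=suspect -> (suspect,v1)
Op 2: N0 marks N0=suspect -> (suspect,v1)
Op 3: gossip N2<->N0 -> N2.N0=(suspect,v1) N2.N1=(alive,v0) N2.N2=(alive,v0) | N0.N0=(suspect,v1) N0.N1=(alive,v0) N0.N2=(alive,v0)
Op 4: gossip N1<->N2 -> N1.N0=(suspect,v1) N1.N1=(alive,v0) N1.N2=(suspect,v1) | N2.N0=(suspect,v1) N2.N1=(alive,v0) N2.N2=(suspect,v1)
Op 5: N2 marks N2=alive -> (alive,v2)
Op 6: N0 marks N2=alive -> (alive,v1)
Op 7: gossip N1<->N0 -> N1.N0=(suspect,v1) N1.N1=(alive,v0) N1.N2=(suspect,v1) | N0.N0=(suspect,v1) N0.N1=(alive,v0) N0.N2=(alive,v1)
Op 8: gossip N1<->N2 -> N1.N0=(suspect,v1) N1.N1=(alive,v0) N1.N2=(alive,v2) | N2.N0=(suspect,v1) N2.N1=(alive,v0) N2.N2=(alive,v2)
Op 9: N2 marks N1=alive -> (alive,v1)
Op 10: N2 marks N1=dead -> (dead,v2)
Op 11: gossip N2<->N0 -> N2.N0=(suspect,v1) N2.N1=(dead,v2) N2.N2=(alive,v2) | N0.N0=(suspect,v1) N0.N1=(dead,v2) N0.N2=(alive,v2)

Answer: alive 2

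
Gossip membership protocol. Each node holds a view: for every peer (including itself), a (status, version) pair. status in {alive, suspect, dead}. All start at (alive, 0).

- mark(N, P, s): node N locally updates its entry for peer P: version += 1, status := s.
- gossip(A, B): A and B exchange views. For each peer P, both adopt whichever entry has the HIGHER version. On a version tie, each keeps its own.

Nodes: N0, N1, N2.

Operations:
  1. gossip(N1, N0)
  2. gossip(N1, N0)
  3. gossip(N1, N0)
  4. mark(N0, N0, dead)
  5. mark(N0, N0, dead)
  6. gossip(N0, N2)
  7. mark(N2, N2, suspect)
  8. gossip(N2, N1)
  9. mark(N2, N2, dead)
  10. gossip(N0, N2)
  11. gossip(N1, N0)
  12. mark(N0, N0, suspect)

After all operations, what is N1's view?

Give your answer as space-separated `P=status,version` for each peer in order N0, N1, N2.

Answer: N0=dead,2 N1=alive,0 N2=dead,2

Derivation:
Op 1: gossip N1<->N0 -> N1.N0=(alive,v0) N1.N1=(alive,v0) N1.N2=(alive,v0) | N0.N0=(alive,v0) N0.N1=(alive,v0) N0.N2=(alive,v0)
Op 2: gossip N1<->N0 -> N1.N0=(alive,v0) N1.N1=(alive,v0) N1.N2=(alive,v0) | N0.N0=(alive,v0) N0.N1=(alive,v0) N0.N2=(alive,v0)
Op 3: gossip N1<->N0 -> N1.N0=(alive,v0) N1.N1=(alive,v0) N1.N2=(alive,v0) | N0.N0=(alive,v0) N0.N1=(alive,v0) N0.N2=(alive,v0)
Op 4: N0 marks N0=dead -> (dead,v1)
Op 5: N0 marks N0=dead -> (dead,v2)
Op 6: gossip N0<->N2 -> N0.N0=(dead,v2) N0.N1=(alive,v0) N0.N2=(alive,v0) | N2.N0=(dead,v2) N2.N1=(alive,v0) N2.N2=(alive,v0)
Op 7: N2 marks N2=suspect -> (suspect,v1)
Op 8: gossip N2<->N1 -> N2.N0=(dead,v2) N2.N1=(alive,v0) N2.N2=(suspect,v1) | N1.N0=(dead,v2) N1.N1=(alive,v0) N1.N2=(suspect,v1)
Op 9: N2 marks N2=dead -> (dead,v2)
Op 10: gossip N0<->N2 -> N0.N0=(dead,v2) N0.N1=(alive,v0) N0.N2=(dead,v2) | N2.N0=(dead,v2) N2.N1=(alive,v0) N2.N2=(dead,v2)
Op 11: gossip N1<->N0 -> N1.N0=(dead,v2) N1.N1=(alive,v0) N1.N2=(dead,v2) | N0.N0=(dead,v2) N0.N1=(alive,v0) N0.N2=(dead,v2)
Op 12: N0 marks N0=suspect -> (suspect,v3)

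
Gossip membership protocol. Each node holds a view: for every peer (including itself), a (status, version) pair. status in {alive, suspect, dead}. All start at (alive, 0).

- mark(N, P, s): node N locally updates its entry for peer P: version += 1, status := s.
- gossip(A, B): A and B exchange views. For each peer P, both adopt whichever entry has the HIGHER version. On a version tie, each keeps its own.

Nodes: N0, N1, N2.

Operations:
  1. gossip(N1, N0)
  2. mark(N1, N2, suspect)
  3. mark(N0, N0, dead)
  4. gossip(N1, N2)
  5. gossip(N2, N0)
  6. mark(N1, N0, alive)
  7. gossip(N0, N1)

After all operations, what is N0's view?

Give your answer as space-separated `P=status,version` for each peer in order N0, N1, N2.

Op 1: gossip N1<->N0 -> N1.N0=(alive,v0) N1.N1=(alive,v0) N1.N2=(alive,v0) | N0.N0=(alive,v0) N0.N1=(alive,v0) N0.N2=(alive,v0)
Op 2: N1 marks N2=suspect -> (suspect,v1)
Op 3: N0 marks N0=dead -> (dead,v1)
Op 4: gossip N1<->N2 -> N1.N0=(alive,v0) N1.N1=(alive,v0) N1.N2=(suspect,v1) | N2.N0=(alive,v0) N2.N1=(alive,v0) N2.N2=(suspect,v1)
Op 5: gossip N2<->N0 -> N2.N0=(dead,v1) N2.N1=(alive,v0) N2.N2=(suspect,v1) | N0.N0=(dead,v1) N0.N1=(alive,v0) N0.N2=(suspect,v1)
Op 6: N1 marks N0=alive -> (alive,v1)
Op 7: gossip N0<->N1 -> N0.N0=(dead,v1) N0.N1=(alive,v0) N0.N2=(suspect,v1) | N1.N0=(alive,v1) N1.N1=(alive,v0) N1.N2=(suspect,v1)

Answer: N0=dead,1 N1=alive,0 N2=suspect,1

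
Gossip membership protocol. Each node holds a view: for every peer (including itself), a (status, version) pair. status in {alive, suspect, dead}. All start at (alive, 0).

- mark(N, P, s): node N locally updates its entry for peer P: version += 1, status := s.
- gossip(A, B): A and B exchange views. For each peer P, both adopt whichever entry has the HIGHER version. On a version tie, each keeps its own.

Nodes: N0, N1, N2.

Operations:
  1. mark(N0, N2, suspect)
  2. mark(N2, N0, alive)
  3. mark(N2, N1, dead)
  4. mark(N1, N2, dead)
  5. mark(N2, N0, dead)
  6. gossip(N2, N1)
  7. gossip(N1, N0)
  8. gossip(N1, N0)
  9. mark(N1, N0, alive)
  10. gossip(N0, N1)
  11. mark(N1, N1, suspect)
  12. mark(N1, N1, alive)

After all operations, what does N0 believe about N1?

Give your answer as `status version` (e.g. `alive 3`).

Op 1: N0 marks N2=suspect -> (suspect,v1)
Op 2: N2 marks N0=alive -> (alive,v1)
Op 3: N2 marks N1=dead -> (dead,v1)
Op 4: N1 marks N2=dead -> (dead,v1)
Op 5: N2 marks N0=dead -> (dead,v2)
Op 6: gossip N2<->N1 -> N2.N0=(dead,v2) N2.N1=(dead,v1) N2.N2=(dead,v1) | N1.N0=(dead,v2) N1.N1=(dead,v1) N1.N2=(dead,v1)
Op 7: gossip N1<->N0 -> N1.N0=(dead,v2) N1.N1=(dead,v1) N1.N2=(dead,v1) | N0.N0=(dead,v2) N0.N1=(dead,v1) N0.N2=(suspect,v1)
Op 8: gossip N1<->N0 -> N1.N0=(dead,v2) N1.N1=(dead,v1) N1.N2=(dead,v1) | N0.N0=(dead,v2) N0.N1=(dead,v1) N0.N2=(suspect,v1)
Op 9: N1 marks N0=alive -> (alive,v3)
Op 10: gossip N0<->N1 -> N0.N0=(alive,v3) N0.N1=(dead,v1) N0.N2=(suspect,v1) | N1.N0=(alive,v3) N1.N1=(dead,v1) N1.N2=(dead,v1)
Op 11: N1 marks N1=suspect -> (suspect,v2)
Op 12: N1 marks N1=alive -> (alive,v3)

Answer: dead 1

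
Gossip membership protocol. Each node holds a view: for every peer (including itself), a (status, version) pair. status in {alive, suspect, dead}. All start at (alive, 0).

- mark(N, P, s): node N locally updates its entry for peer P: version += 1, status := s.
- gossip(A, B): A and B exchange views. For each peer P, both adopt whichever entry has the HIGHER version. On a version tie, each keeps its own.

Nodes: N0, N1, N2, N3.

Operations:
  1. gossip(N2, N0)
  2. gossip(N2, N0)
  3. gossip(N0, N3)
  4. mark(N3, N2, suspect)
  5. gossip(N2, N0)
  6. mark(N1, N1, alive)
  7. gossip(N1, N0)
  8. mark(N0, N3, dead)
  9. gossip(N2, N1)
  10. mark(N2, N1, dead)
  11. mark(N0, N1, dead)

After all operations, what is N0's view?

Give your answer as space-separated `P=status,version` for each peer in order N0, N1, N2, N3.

Answer: N0=alive,0 N1=dead,2 N2=alive,0 N3=dead,1

Derivation:
Op 1: gossip N2<->N0 -> N2.N0=(alive,v0) N2.N1=(alive,v0) N2.N2=(alive,v0) N2.N3=(alive,v0) | N0.N0=(alive,v0) N0.N1=(alive,v0) N0.N2=(alive,v0) N0.N3=(alive,v0)
Op 2: gossip N2<->N0 -> N2.N0=(alive,v0) N2.N1=(alive,v0) N2.N2=(alive,v0) N2.N3=(alive,v0) | N0.N0=(alive,v0) N0.N1=(alive,v0) N0.N2=(alive,v0) N0.N3=(alive,v0)
Op 3: gossip N0<->N3 -> N0.N0=(alive,v0) N0.N1=(alive,v0) N0.N2=(alive,v0) N0.N3=(alive,v0) | N3.N0=(alive,v0) N3.N1=(alive,v0) N3.N2=(alive,v0) N3.N3=(alive,v0)
Op 4: N3 marks N2=suspect -> (suspect,v1)
Op 5: gossip N2<->N0 -> N2.N0=(alive,v0) N2.N1=(alive,v0) N2.N2=(alive,v0) N2.N3=(alive,v0) | N0.N0=(alive,v0) N0.N1=(alive,v0) N0.N2=(alive,v0) N0.N3=(alive,v0)
Op 6: N1 marks N1=alive -> (alive,v1)
Op 7: gossip N1<->N0 -> N1.N0=(alive,v0) N1.N1=(alive,v1) N1.N2=(alive,v0) N1.N3=(alive,v0) | N0.N0=(alive,v0) N0.N1=(alive,v1) N0.N2=(alive,v0) N0.N3=(alive,v0)
Op 8: N0 marks N3=dead -> (dead,v1)
Op 9: gossip N2<->N1 -> N2.N0=(alive,v0) N2.N1=(alive,v1) N2.N2=(alive,v0) N2.N3=(alive,v0) | N1.N0=(alive,v0) N1.N1=(alive,v1) N1.N2=(alive,v0) N1.N3=(alive,v0)
Op 10: N2 marks N1=dead -> (dead,v2)
Op 11: N0 marks N1=dead -> (dead,v2)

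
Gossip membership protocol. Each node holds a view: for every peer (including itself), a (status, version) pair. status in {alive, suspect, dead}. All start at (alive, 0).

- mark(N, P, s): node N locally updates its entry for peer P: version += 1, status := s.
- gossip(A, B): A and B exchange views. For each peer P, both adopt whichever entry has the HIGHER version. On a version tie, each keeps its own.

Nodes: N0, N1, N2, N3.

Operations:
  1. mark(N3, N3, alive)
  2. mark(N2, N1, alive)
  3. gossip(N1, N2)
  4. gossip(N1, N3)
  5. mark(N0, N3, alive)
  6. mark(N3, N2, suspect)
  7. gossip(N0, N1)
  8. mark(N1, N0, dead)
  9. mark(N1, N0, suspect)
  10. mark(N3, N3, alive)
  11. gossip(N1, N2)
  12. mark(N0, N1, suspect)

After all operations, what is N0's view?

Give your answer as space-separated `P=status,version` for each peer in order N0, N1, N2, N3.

Op 1: N3 marks N3=alive -> (alive,v1)
Op 2: N2 marks N1=alive -> (alive,v1)
Op 3: gossip N1<->N2 -> N1.N0=(alive,v0) N1.N1=(alive,v1) N1.N2=(alive,v0) N1.N3=(alive,v0) | N2.N0=(alive,v0) N2.N1=(alive,v1) N2.N2=(alive,v0) N2.N3=(alive,v0)
Op 4: gossip N1<->N3 -> N1.N0=(alive,v0) N1.N1=(alive,v1) N1.N2=(alive,v0) N1.N3=(alive,v1) | N3.N0=(alive,v0) N3.N1=(alive,v1) N3.N2=(alive,v0) N3.N3=(alive,v1)
Op 5: N0 marks N3=alive -> (alive,v1)
Op 6: N3 marks N2=suspect -> (suspect,v1)
Op 7: gossip N0<->N1 -> N0.N0=(alive,v0) N0.N1=(alive,v1) N0.N2=(alive,v0) N0.N3=(alive,v1) | N1.N0=(alive,v0) N1.N1=(alive,v1) N1.N2=(alive,v0) N1.N3=(alive,v1)
Op 8: N1 marks N0=dead -> (dead,v1)
Op 9: N1 marks N0=suspect -> (suspect,v2)
Op 10: N3 marks N3=alive -> (alive,v2)
Op 11: gossip N1<->N2 -> N1.N0=(suspect,v2) N1.N1=(alive,v1) N1.N2=(alive,v0) N1.N3=(alive,v1) | N2.N0=(suspect,v2) N2.N1=(alive,v1) N2.N2=(alive,v0) N2.N3=(alive,v1)
Op 12: N0 marks N1=suspect -> (suspect,v2)

Answer: N0=alive,0 N1=suspect,2 N2=alive,0 N3=alive,1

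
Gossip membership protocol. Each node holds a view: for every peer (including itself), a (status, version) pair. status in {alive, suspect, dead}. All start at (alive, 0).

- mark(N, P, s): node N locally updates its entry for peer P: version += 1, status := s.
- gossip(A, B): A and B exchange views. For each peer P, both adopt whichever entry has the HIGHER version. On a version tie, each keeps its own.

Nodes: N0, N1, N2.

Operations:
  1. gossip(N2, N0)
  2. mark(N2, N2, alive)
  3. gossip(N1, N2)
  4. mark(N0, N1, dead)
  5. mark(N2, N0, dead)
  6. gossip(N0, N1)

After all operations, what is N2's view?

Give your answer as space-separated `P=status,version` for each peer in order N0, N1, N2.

Op 1: gossip N2<->N0 -> N2.N0=(alive,v0) N2.N1=(alive,v0) N2.N2=(alive,v0) | N0.N0=(alive,v0) N0.N1=(alive,v0) N0.N2=(alive,v0)
Op 2: N2 marks N2=alive -> (alive,v1)
Op 3: gossip N1<->N2 -> N1.N0=(alive,v0) N1.N1=(alive,v0) N1.N2=(alive,v1) | N2.N0=(alive,v0) N2.N1=(alive,v0) N2.N2=(alive,v1)
Op 4: N0 marks N1=dead -> (dead,v1)
Op 5: N2 marks N0=dead -> (dead,v1)
Op 6: gossip N0<->N1 -> N0.N0=(alive,v0) N0.N1=(dead,v1) N0.N2=(alive,v1) | N1.N0=(alive,v0) N1.N1=(dead,v1) N1.N2=(alive,v1)

Answer: N0=dead,1 N1=alive,0 N2=alive,1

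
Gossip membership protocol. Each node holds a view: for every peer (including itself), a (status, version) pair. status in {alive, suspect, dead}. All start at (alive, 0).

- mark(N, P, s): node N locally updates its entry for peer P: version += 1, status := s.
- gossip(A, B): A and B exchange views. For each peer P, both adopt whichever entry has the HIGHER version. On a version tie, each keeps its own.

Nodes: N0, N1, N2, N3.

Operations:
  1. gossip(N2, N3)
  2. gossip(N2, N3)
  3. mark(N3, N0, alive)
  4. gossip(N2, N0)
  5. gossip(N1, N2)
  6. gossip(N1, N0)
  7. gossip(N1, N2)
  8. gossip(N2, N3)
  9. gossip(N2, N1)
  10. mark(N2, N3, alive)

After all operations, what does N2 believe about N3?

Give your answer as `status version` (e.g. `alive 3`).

Answer: alive 1

Derivation:
Op 1: gossip N2<->N3 -> N2.N0=(alive,v0) N2.N1=(alive,v0) N2.N2=(alive,v0) N2.N3=(alive,v0) | N3.N0=(alive,v0) N3.N1=(alive,v0) N3.N2=(alive,v0) N3.N3=(alive,v0)
Op 2: gossip N2<->N3 -> N2.N0=(alive,v0) N2.N1=(alive,v0) N2.N2=(alive,v0) N2.N3=(alive,v0) | N3.N0=(alive,v0) N3.N1=(alive,v0) N3.N2=(alive,v0) N3.N3=(alive,v0)
Op 3: N3 marks N0=alive -> (alive,v1)
Op 4: gossip N2<->N0 -> N2.N0=(alive,v0) N2.N1=(alive,v0) N2.N2=(alive,v0) N2.N3=(alive,v0) | N0.N0=(alive,v0) N0.N1=(alive,v0) N0.N2=(alive,v0) N0.N3=(alive,v0)
Op 5: gossip N1<->N2 -> N1.N0=(alive,v0) N1.N1=(alive,v0) N1.N2=(alive,v0) N1.N3=(alive,v0) | N2.N0=(alive,v0) N2.N1=(alive,v0) N2.N2=(alive,v0) N2.N3=(alive,v0)
Op 6: gossip N1<->N0 -> N1.N0=(alive,v0) N1.N1=(alive,v0) N1.N2=(alive,v0) N1.N3=(alive,v0) | N0.N0=(alive,v0) N0.N1=(alive,v0) N0.N2=(alive,v0) N0.N3=(alive,v0)
Op 7: gossip N1<->N2 -> N1.N0=(alive,v0) N1.N1=(alive,v0) N1.N2=(alive,v0) N1.N3=(alive,v0) | N2.N0=(alive,v0) N2.N1=(alive,v0) N2.N2=(alive,v0) N2.N3=(alive,v0)
Op 8: gossip N2<->N3 -> N2.N0=(alive,v1) N2.N1=(alive,v0) N2.N2=(alive,v0) N2.N3=(alive,v0) | N3.N0=(alive,v1) N3.N1=(alive,v0) N3.N2=(alive,v0) N3.N3=(alive,v0)
Op 9: gossip N2<->N1 -> N2.N0=(alive,v1) N2.N1=(alive,v0) N2.N2=(alive,v0) N2.N3=(alive,v0) | N1.N0=(alive,v1) N1.N1=(alive,v0) N1.N2=(alive,v0) N1.N3=(alive,v0)
Op 10: N2 marks N3=alive -> (alive,v1)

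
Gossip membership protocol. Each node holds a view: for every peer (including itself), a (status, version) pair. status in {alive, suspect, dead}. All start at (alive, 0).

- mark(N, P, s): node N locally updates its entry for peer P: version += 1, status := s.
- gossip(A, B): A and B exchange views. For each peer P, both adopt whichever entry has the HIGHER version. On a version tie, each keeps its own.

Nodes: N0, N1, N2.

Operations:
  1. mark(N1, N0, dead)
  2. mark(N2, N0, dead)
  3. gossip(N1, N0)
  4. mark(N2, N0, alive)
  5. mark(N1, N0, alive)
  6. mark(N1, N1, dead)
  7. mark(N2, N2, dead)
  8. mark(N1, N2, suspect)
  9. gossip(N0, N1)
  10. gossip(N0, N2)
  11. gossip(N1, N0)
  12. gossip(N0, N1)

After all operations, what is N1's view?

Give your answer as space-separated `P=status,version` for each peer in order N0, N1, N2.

Op 1: N1 marks N0=dead -> (dead,v1)
Op 2: N2 marks N0=dead -> (dead,v1)
Op 3: gossip N1<->N0 -> N1.N0=(dead,v1) N1.N1=(alive,v0) N1.N2=(alive,v0) | N0.N0=(dead,v1) N0.N1=(alive,v0) N0.N2=(alive,v0)
Op 4: N2 marks N0=alive -> (alive,v2)
Op 5: N1 marks N0=alive -> (alive,v2)
Op 6: N1 marks N1=dead -> (dead,v1)
Op 7: N2 marks N2=dead -> (dead,v1)
Op 8: N1 marks N2=suspect -> (suspect,v1)
Op 9: gossip N0<->N1 -> N0.N0=(alive,v2) N0.N1=(dead,v1) N0.N2=(suspect,v1) | N1.N0=(alive,v2) N1.N1=(dead,v1) N1.N2=(suspect,v1)
Op 10: gossip N0<->N2 -> N0.N0=(alive,v2) N0.N1=(dead,v1) N0.N2=(suspect,v1) | N2.N0=(alive,v2) N2.N1=(dead,v1) N2.N2=(dead,v1)
Op 11: gossip N1<->N0 -> N1.N0=(alive,v2) N1.N1=(dead,v1) N1.N2=(suspect,v1) | N0.N0=(alive,v2) N0.N1=(dead,v1) N0.N2=(suspect,v1)
Op 12: gossip N0<->N1 -> N0.N0=(alive,v2) N0.N1=(dead,v1) N0.N2=(suspect,v1) | N1.N0=(alive,v2) N1.N1=(dead,v1) N1.N2=(suspect,v1)

Answer: N0=alive,2 N1=dead,1 N2=suspect,1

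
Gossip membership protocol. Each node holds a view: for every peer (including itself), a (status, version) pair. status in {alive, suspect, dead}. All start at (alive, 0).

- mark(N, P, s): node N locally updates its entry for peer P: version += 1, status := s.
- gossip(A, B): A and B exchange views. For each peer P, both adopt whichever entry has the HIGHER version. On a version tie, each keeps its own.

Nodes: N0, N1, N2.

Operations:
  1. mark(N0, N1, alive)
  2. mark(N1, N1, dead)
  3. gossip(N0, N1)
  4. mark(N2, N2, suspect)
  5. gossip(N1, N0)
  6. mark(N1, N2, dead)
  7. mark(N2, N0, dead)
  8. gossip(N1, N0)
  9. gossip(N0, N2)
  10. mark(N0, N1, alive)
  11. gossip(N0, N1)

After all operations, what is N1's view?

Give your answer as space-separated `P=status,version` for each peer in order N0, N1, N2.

Op 1: N0 marks N1=alive -> (alive,v1)
Op 2: N1 marks N1=dead -> (dead,v1)
Op 3: gossip N0<->N1 -> N0.N0=(alive,v0) N0.N1=(alive,v1) N0.N2=(alive,v0) | N1.N0=(alive,v0) N1.N1=(dead,v1) N1.N2=(alive,v0)
Op 4: N2 marks N2=suspect -> (suspect,v1)
Op 5: gossip N1<->N0 -> N1.N0=(alive,v0) N1.N1=(dead,v1) N1.N2=(alive,v0) | N0.N0=(alive,v0) N0.N1=(alive,v1) N0.N2=(alive,v0)
Op 6: N1 marks N2=dead -> (dead,v1)
Op 7: N2 marks N0=dead -> (dead,v1)
Op 8: gossip N1<->N0 -> N1.N0=(alive,v0) N1.N1=(dead,v1) N1.N2=(dead,v1) | N0.N0=(alive,v0) N0.N1=(alive,v1) N0.N2=(dead,v1)
Op 9: gossip N0<->N2 -> N0.N0=(dead,v1) N0.N1=(alive,v1) N0.N2=(dead,v1) | N2.N0=(dead,v1) N2.N1=(alive,v1) N2.N2=(suspect,v1)
Op 10: N0 marks N1=alive -> (alive,v2)
Op 11: gossip N0<->N1 -> N0.N0=(dead,v1) N0.N1=(alive,v2) N0.N2=(dead,v1) | N1.N0=(dead,v1) N1.N1=(alive,v2) N1.N2=(dead,v1)

Answer: N0=dead,1 N1=alive,2 N2=dead,1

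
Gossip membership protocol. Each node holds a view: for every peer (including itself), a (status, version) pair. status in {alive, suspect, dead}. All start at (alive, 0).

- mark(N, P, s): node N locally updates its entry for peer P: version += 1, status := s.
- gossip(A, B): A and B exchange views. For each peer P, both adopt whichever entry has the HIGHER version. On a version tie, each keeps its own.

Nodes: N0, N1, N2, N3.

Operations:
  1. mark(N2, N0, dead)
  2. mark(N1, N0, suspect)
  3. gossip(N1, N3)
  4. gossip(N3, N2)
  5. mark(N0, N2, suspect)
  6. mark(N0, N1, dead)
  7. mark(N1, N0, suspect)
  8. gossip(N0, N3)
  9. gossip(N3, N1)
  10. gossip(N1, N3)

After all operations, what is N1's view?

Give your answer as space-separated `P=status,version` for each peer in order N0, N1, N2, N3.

Op 1: N2 marks N0=dead -> (dead,v1)
Op 2: N1 marks N0=suspect -> (suspect,v1)
Op 3: gossip N1<->N3 -> N1.N0=(suspect,v1) N1.N1=(alive,v0) N1.N2=(alive,v0) N1.N3=(alive,v0) | N3.N0=(suspect,v1) N3.N1=(alive,v0) N3.N2=(alive,v0) N3.N3=(alive,v0)
Op 4: gossip N3<->N2 -> N3.N0=(suspect,v1) N3.N1=(alive,v0) N3.N2=(alive,v0) N3.N3=(alive,v0) | N2.N0=(dead,v1) N2.N1=(alive,v0) N2.N2=(alive,v0) N2.N3=(alive,v0)
Op 5: N0 marks N2=suspect -> (suspect,v1)
Op 6: N0 marks N1=dead -> (dead,v1)
Op 7: N1 marks N0=suspect -> (suspect,v2)
Op 8: gossip N0<->N3 -> N0.N0=(suspect,v1) N0.N1=(dead,v1) N0.N2=(suspect,v1) N0.N3=(alive,v0) | N3.N0=(suspect,v1) N3.N1=(dead,v1) N3.N2=(suspect,v1) N3.N3=(alive,v0)
Op 9: gossip N3<->N1 -> N3.N0=(suspect,v2) N3.N1=(dead,v1) N3.N2=(suspect,v1) N3.N3=(alive,v0) | N1.N0=(suspect,v2) N1.N1=(dead,v1) N1.N2=(suspect,v1) N1.N3=(alive,v0)
Op 10: gossip N1<->N3 -> N1.N0=(suspect,v2) N1.N1=(dead,v1) N1.N2=(suspect,v1) N1.N3=(alive,v0) | N3.N0=(suspect,v2) N3.N1=(dead,v1) N3.N2=(suspect,v1) N3.N3=(alive,v0)

Answer: N0=suspect,2 N1=dead,1 N2=suspect,1 N3=alive,0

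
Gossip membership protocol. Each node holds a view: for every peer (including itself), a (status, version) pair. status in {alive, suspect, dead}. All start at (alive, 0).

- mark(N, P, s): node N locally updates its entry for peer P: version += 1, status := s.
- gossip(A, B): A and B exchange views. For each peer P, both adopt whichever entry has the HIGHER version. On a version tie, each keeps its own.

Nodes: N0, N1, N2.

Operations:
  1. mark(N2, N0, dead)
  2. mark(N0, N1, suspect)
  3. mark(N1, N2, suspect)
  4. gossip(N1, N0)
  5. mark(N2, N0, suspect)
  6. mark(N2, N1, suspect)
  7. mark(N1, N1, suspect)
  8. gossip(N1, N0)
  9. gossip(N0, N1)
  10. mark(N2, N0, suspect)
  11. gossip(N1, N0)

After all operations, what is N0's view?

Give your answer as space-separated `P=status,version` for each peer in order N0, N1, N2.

Op 1: N2 marks N0=dead -> (dead,v1)
Op 2: N0 marks N1=suspect -> (suspect,v1)
Op 3: N1 marks N2=suspect -> (suspect,v1)
Op 4: gossip N1<->N0 -> N1.N0=(alive,v0) N1.N1=(suspect,v1) N1.N2=(suspect,v1) | N0.N0=(alive,v0) N0.N1=(suspect,v1) N0.N2=(suspect,v1)
Op 5: N2 marks N0=suspect -> (suspect,v2)
Op 6: N2 marks N1=suspect -> (suspect,v1)
Op 7: N1 marks N1=suspect -> (suspect,v2)
Op 8: gossip N1<->N0 -> N1.N0=(alive,v0) N1.N1=(suspect,v2) N1.N2=(suspect,v1) | N0.N0=(alive,v0) N0.N1=(suspect,v2) N0.N2=(suspect,v1)
Op 9: gossip N0<->N1 -> N0.N0=(alive,v0) N0.N1=(suspect,v2) N0.N2=(suspect,v1) | N1.N0=(alive,v0) N1.N1=(suspect,v2) N1.N2=(suspect,v1)
Op 10: N2 marks N0=suspect -> (suspect,v3)
Op 11: gossip N1<->N0 -> N1.N0=(alive,v0) N1.N1=(suspect,v2) N1.N2=(suspect,v1) | N0.N0=(alive,v0) N0.N1=(suspect,v2) N0.N2=(suspect,v1)

Answer: N0=alive,0 N1=suspect,2 N2=suspect,1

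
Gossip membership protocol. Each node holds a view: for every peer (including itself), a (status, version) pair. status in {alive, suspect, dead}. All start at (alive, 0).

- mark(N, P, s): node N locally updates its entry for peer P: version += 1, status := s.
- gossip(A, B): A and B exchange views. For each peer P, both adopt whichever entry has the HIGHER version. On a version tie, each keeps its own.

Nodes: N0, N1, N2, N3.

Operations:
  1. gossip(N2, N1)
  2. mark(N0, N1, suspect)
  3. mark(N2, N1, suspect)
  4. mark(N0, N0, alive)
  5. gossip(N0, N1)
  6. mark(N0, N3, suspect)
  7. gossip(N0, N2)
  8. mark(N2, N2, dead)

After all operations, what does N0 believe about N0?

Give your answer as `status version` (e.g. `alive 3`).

Op 1: gossip N2<->N1 -> N2.N0=(alive,v0) N2.N1=(alive,v0) N2.N2=(alive,v0) N2.N3=(alive,v0) | N1.N0=(alive,v0) N1.N1=(alive,v0) N1.N2=(alive,v0) N1.N3=(alive,v0)
Op 2: N0 marks N1=suspect -> (suspect,v1)
Op 3: N2 marks N1=suspect -> (suspect,v1)
Op 4: N0 marks N0=alive -> (alive,v1)
Op 5: gossip N0<->N1 -> N0.N0=(alive,v1) N0.N1=(suspect,v1) N0.N2=(alive,v0) N0.N3=(alive,v0) | N1.N0=(alive,v1) N1.N1=(suspect,v1) N1.N2=(alive,v0) N1.N3=(alive,v0)
Op 6: N0 marks N3=suspect -> (suspect,v1)
Op 7: gossip N0<->N2 -> N0.N0=(alive,v1) N0.N1=(suspect,v1) N0.N2=(alive,v0) N0.N3=(suspect,v1) | N2.N0=(alive,v1) N2.N1=(suspect,v1) N2.N2=(alive,v0) N2.N3=(suspect,v1)
Op 8: N2 marks N2=dead -> (dead,v1)

Answer: alive 1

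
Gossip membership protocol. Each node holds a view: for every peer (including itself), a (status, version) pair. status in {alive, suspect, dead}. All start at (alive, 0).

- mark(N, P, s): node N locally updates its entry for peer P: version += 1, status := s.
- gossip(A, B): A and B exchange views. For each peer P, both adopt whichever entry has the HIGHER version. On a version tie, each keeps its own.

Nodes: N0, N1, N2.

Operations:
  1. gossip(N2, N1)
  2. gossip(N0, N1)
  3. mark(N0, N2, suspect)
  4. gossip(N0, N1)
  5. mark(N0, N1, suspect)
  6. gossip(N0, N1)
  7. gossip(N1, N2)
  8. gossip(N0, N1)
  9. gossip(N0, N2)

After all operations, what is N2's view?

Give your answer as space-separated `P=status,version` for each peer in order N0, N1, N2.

Answer: N0=alive,0 N1=suspect,1 N2=suspect,1

Derivation:
Op 1: gossip N2<->N1 -> N2.N0=(alive,v0) N2.N1=(alive,v0) N2.N2=(alive,v0) | N1.N0=(alive,v0) N1.N1=(alive,v0) N1.N2=(alive,v0)
Op 2: gossip N0<->N1 -> N0.N0=(alive,v0) N0.N1=(alive,v0) N0.N2=(alive,v0) | N1.N0=(alive,v0) N1.N1=(alive,v0) N1.N2=(alive,v0)
Op 3: N0 marks N2=suspect -> (suspect,v1)
Op 4: gossip N0<->N1 -> N0.N0=(alive,v0) N0.N1=(alive,v0) N0.N2=(suspect,v1) | N1.N0=(alive,v0) N1.N1=(alive,v0) N1.N2=(suspect,v1)
Op 5: N0 marks N1=suspect -> (suspect,v1)
Op 6: gossip N0<->N1 -> N0.N0=(alive,v0) N0.N1=(suspect,v1) N0.N2=(suspect,v1) | N1.N0=(alive,v0) N1.N1=(suspect,v1) N1.N2=(suspect,v1)
Op 7: gossip N1<->N2 -> N1.N0=(alive,v0) N1.N1=(suspect,v1) N1.N2=(suspect,v1) | N2.N0=(alive,v0) N2.N1=(suspect,v1) N2.N2=(suspect,v1)
Op 8: gossip N0<->N1 -> N0.N0=(alive,v0) N0.N1=(suspect,v1) N0.N2=(suspect,v1) | N1.N0=(alive,v0) N1.N1=(suspect,v1) N1.N2=(suspect,v1)
Op 9: gossip N0<->N2 -> N0.N0=(alive,v0) N0.N1=(suspect,v1) N0.N2=(suspect,v1) | N2.N0=(alive,v0) N2.N1=(suspect,v1) N2.N2=(suspect,v1)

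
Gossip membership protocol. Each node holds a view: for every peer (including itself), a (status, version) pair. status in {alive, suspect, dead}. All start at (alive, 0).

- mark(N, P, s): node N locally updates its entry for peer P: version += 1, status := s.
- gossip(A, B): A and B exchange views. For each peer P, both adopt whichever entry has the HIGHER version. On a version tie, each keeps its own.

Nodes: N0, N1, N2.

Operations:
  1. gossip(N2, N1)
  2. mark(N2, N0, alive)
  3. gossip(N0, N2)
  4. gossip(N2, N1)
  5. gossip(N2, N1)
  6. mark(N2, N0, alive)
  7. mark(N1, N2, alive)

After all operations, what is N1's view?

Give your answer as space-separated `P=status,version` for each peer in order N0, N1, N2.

Op 1: gossip N2<->N1 -> N2.N0=(alive,v0) N2.N1=(alive,v0) N2.N2=(alive,v0) | N1.N0=(alive,v0) N1.N1=(alive,v0) N1.N2=(alive,v0)
Op 2: N2 marks N0=alive -> (alive,v1)
Op 3: gossip N0<->N2 -> N0.N0=(alive,v1) N0.N1=(alive,v0) N0.N2=(alive,v0) | N2.N0=(alive,v1) N2.N1=(alive,v0) N2.N2=(alive,v0)
Op 4: gossip N2<->N1 -> N2.N0=(alive,v1) N2.N1=(alive,v0) N2.N2=(alive,v0) | N1.N0=(alive,v1) N1.N1=(alive,v0) N1.N2=(alive,v0)
Op 5: gossip N2<->N1 -> N2.N0=(alive,v1) N2.N1=(alive,v0) N2.N2=(alive,v0) | N1.N0=(alive,v1) N1.N1=(alive,v0) N1.N2=(alive,v0)
Op 6: N2 marks N0=alive -> (alive,v2)
Op 7: N1 marks N2=alive -> (alive,v1)

Answer: N0=alive,1 N1=alive,0 N2=alive,1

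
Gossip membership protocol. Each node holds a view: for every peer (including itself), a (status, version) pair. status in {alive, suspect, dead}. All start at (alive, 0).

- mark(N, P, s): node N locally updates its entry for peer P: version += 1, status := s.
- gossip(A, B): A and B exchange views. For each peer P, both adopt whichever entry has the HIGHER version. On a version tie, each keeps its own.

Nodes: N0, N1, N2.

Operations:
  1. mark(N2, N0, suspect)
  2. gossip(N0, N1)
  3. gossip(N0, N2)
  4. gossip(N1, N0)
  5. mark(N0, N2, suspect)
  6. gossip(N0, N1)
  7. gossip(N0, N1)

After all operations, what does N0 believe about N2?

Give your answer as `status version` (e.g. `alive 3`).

Op 1: N2 marks N0=suspect -> (suspect,v1)
Op 2: gossip N0<->N1 -> N0.N0=(alive,v0) N0.N1=(alive,v0) N0.N2=(alive,v0) | N1.N0=(alive,v0) N1.N1=(alive,v0) N1.N2=(alive,v0)
Op 3: gossip N0<->N2 -> N0.N0=(suspect,v1) N0.N1=(alive,v0) N0.N2=(alive,v0) | N2.N0=(suspect,v1) N2.N1=(alive,v0) N2.N2=(alive,v0)
Op 4: gossip N1<->N0 -> N1.N0=(suspect,v1) N1.N1=(alive,v0) N1.N2=(alive,v0) | N0.N0=(suspect,v1) N0.N1=(alive,v0) N0.N2=(alive,v0)
Op 5: N0 marks N2=suspect -> (suspect,v1)
Op 6: gossip N0<->N1 -> N0.N0=(suspect,v1) N0.N1=(alive,v0) N0.N2=(suspect,v1) | N1.N0=(suspect,v1) N1.N1=(alive,v0) N1.N2=(suspect,v1)
Op 7: gossip N0<->N1 -> N0.N0=(suspect,v1) N0.N1=(alive,v0) N0.N2=(suspect,v1) | N1.N0=(suspect,v1) N1.N1=(alive,v0) N1.N2=(suspect,v1)

Answer: suspect 1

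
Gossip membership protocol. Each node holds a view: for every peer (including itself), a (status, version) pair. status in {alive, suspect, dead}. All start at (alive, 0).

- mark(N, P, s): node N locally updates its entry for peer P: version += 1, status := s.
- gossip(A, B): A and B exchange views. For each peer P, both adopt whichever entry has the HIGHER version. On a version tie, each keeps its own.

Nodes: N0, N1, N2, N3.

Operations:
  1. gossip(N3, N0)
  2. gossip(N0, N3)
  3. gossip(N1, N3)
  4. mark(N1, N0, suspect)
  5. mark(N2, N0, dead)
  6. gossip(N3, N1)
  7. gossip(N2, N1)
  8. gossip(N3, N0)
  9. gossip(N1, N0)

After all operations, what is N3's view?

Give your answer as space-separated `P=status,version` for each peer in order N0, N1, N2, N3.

Op 1: gossip N3<->N0 -> N3.N0=(alive,v0) N3.N1=(alive,v0) N3.N2=(alive,v0) N3.N3=(alive,v0) | N0.N0=(alive,v0) N0.N1=(alive,v0) N0.N2=(alive,v0) N0.N3=(alive,v0)
Op 2: gossip N0<->N3 -> N0.N0=(alive,v0) N0.N1=(alive,v0) N0.N2=(alive,v0) N0.N3=(alive,v0) | N3.N0=(alive,v0) N3.N1=(alive,v0) N3.N2=(alive,v0) N3.N3=(alive,v0)
Op 3: gossip N1<->N3 -> N1.N0=(alive,v0) N1.N1=(alive,v0) N1.N2=(alive,v0) N1.N3=(alive,v0) | N3.N0=(alive,v0) N3.N1=(alive,v0) N3.N2=(alive,v0) N3.N3=(alive,v0)
Op 4: N1 marks N0=suspect -> (suspect,v1)
Op 5: N2 marks N0=dead -> (dead,v1)
Op 6: gossip N3<->N1 -> N3.N0=(suspect,v1) N3.N1=(alive,v0) N3.N2=(alive,v0) N3.N3=(alive,v0) | N1.N0=(suspect,v1) N1.N1=(alive,v0) N1.N2=(alive,v0) N1.N3=(alive,v0)
Op 7: gossip N2<->N1 -> N2.N0=(dead,v1) N2.N1=(alive,v0) N2.N2=(alive,v0) N2.N3=(alive,v0) | N1.N0=(suspect,v1) N1.N1=(alive,v0) N1.N2=(alive,v0) N1.N3=(alive,v0)
Op 8: gossip N3<->N0 -> N3.N0=(suspect,v1) N3.N1=(alive,v0) N3.N2=(alive,v0) N3.N3=(alive,v0) | N0.N0=(suspect,v1) N0.N1=(alive,v0) N0.N2=(alive,v0) N0.N3=(alive,v0)
Op 9: gossip N1<->N0 -> N1.N0=(suspect,v1) N1.N1=(alive,v0) N1.N2=(alive,v0) N1.N3=(alive,v0) | N0.N0=(suspect,v1) N0.N1=(alive,v0) N0.N2=(alive,v0) N0.N3=(alive,v0)

Answer: N0=suspect,1 N1=alive,0 N2=alive,0 N3=alive,0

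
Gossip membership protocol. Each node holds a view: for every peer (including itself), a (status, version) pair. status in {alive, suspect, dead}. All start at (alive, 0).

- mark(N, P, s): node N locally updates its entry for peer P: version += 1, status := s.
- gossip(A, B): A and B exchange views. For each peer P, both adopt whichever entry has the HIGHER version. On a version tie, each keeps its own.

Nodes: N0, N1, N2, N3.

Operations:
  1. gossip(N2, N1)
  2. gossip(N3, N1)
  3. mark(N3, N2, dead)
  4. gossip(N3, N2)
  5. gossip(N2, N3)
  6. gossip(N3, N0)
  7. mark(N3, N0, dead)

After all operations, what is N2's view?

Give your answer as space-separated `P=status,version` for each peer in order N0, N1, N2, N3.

Op 1: gossip N2<->N1 -> N2.N0=(alive,v0) N2.N1=(alive,v0) N2.N2=(alive,v0) N2.N3=(alive,v0) | N1.N0=(alive,v0) N1.N1=(alive,v0) N1.N2=(alive,v0) N1.N3=(alive,v0)
Op 2: gossip N3<->N1 -> N3.N0=(alive,v0) N3.N1=(alive,v0) N3.N2=(alive,v0) N3.N3=(alive,v0) | N1.N0=(alive,v0) N1.N1=(alive,v0) N1.N2=(alive,v0) N1.N3=(alive,v0)
Op 3: N3 marks N2=dead -> (dead,v1)
Op 4: gossip N3<->N2 -> N3.N0=(alive,v0) N3.N1=(alive,v0) N3.N2=(dead,v1) N3.N3=(alive,v0) | N2.N0=(alive,v0) N2.N1=(alive,v0) N2.N2=(dead,v1) N2.N3=(alive,v0)
Op 5: gossip N2<->N3 -> N2.N0=(alive,v0) N2.N1=(alive,v0) N2.N2=(dead,v1) N2.N3=(alive,v0) | N3.N0=(alive,v0) N3.N1=(alive,v0) N3.N2=(dead,v1) N3.N3=(alive,v0)
Op 6: gossip N3<->N0 -> N3.N0=(alive,v0) N3.N1=(alive,v0) N3.N2=(dead,v1) N3.N3=(alive,v0) | N0.N0=(alive,v0) N0.N1=(alive,v0) N0.N2=(dead,v1) N0.N3=(alive,v0)
Op 7: N3 marks N0=dead -> (dead,v1)

Answer: N0=alive,0 N1=alive,0 N2=dead,1 N3=alive,0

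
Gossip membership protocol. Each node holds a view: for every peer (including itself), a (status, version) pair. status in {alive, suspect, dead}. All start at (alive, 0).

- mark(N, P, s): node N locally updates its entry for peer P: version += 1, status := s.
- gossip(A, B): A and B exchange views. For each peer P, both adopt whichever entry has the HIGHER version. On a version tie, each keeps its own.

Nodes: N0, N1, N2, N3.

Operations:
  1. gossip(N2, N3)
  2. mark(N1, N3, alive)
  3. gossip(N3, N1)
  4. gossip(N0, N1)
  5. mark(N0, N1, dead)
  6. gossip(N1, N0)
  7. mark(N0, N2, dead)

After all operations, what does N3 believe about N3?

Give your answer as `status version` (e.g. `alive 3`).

Answer: alive 1

Derivation:
Op 1: gossip N2<->N3 -> N2.N0=(alive,v0) N2.N1=(alive,v0) N2.N2=(alive,v0) N2.N3=(alive,v0) | N3.N0=(alive,v0) N3.N1=(alive,v0) N3.N2=(alive,v0) N3.N3=(alive,v0)
Op 2: N1 marks N3=alive -> (alive,v1)
Op 3: gossip N3<->N1 -> N3.N0=(alive,v0) N3.N1=(alive,v0) N3.N2=(alive,v0) N3.N3=(alive,v1) | N1.N0=(alive,v0) N1.N1=(alive,v0) N1.N2=(alive,v0) N1.N3=(alive,v1)
Op 4: gossip N0<->N1 -> N0.N0=(alive,v0) N0.N1=(alive,v0) N0.N2=(alive,v0) N0.N3=(alive,v1) | N1.N0=(alive,v0) N1.N1=(alive,v0) N1.N2=(alive,v0) N1.N3=(alive,v1)
Op 5: N0 marks N1=dead -> (dead,v1)
Op 6: gossip N1<->N0 -> N1.N0=(alive,v0) N1.N1=(dead,v1) N1.N2=(alive,v0) N1.N3=(alive,v1) | N0.N0=(alive,v0) N0.N1=(dead,v1) N0.N2=(alive,v0) N0.N3=(alive,v1)
Op 7: N0 marks N2=dead -> (dead,v1)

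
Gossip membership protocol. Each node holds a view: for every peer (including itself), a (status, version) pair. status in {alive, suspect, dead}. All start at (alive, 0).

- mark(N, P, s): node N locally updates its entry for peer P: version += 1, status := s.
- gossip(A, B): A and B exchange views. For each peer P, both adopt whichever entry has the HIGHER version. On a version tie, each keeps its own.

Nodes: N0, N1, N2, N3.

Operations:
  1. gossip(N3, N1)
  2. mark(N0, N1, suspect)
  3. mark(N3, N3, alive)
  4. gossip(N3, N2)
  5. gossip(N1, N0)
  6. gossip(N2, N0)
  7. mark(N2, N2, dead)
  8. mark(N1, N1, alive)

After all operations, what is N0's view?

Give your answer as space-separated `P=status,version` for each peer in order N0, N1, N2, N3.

Op 1: gossip N3<->N1 -> N3.N0=(alive,v0) N3.N1=(alive,v0) N3.N2=(alive,v0) N3.N3=(alive,v0) | N1.N0=(alive,v0) N1.N1=(alive,v0) N1.N2=(alive,v0) N1.N3=(alive,v0)
Op 2: N0 marks N1=suspect -> (suspect,v1)
Op 3: N3 marks N3=alive -> (alive,v1)
Op 4: gossip N3<->N2 -> N3.N0=(alive,v0) N3.N1=(alive,v0) N3.N2=(alive,v0) N3.N3=(alive,v1) | N2.N0=(alive,v0) N2.N1=(alive,v0) N2.N2=(alive,v0) N2.N3=(alive,v1)
Op 5: gossip N1<->N0 -> N1.N0=(alive,v0) N1.N1=(suspect,v1) N1.N2=(alive,v0) N1.N3=(alive,v0) | N0.N0=(alive,v0) N0.N1=(suspect,v1) N0.N2=(alive,v0) N0.N3=(alive,v0)
Op 6: gossip N2<->N0 -> N2.N0=(alive,v0) N2.N1=(suspect,v1) N2.N2=(alive,v0) N2.N3=(alive,v1) | N0.N0=(alive,v0) N0.N1=(suspect,v1) N0.N2=(alive,v0) N0.N3=(alive,v1)
Op 7: N2 marks N2=dead -> (dead,v1)
Op 8: N1 marks N1=alive -> (alive,v2)

Answer: N0=alive,0 N1=suspect,1 N2=alive,0 N3=alive,1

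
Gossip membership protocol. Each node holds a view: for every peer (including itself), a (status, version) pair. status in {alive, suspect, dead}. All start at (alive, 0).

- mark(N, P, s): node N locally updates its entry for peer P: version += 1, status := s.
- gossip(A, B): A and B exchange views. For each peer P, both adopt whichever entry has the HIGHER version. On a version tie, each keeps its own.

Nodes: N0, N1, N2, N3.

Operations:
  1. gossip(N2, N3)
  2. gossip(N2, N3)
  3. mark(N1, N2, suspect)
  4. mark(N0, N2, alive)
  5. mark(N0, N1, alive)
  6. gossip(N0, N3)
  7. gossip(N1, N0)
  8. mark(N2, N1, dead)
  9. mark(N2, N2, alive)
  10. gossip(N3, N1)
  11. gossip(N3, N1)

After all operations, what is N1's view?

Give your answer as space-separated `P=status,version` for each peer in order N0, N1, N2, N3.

Answer: N0=alive,0 N1=alive,1 N2=suspect,1 N3=alive,0

Derivation:
Op 1: gossip N2<->N3 -> N2.N0=(alive,v0) N2.N1=(alive,v0) N2.N2=(alive,v0) N2.N3=(alive,v0) | N3.N0=(alive,v0) N3.N1=(alive,v0) N3.N2=(alive,v0) N3.N3=(alive,v0)
Op 2: gossip N2<->N3 -> N2.N0=(alive,v0) N2.N1=(alive,v0) N2.N2=(alive,v0) N2.N3=(alive,v0) | N3.N0=(alive,v0) N3.N1=(alive,v0) N3.N2=(alive,v0) N3.N3=(alive,v0)
Op 3: N1 marks N2=suspect -> (suspect,v1)
Op 4: N0 marks N2=alive -> (alive,v1)
Op 5: N0 marks N1=alive -> (alive,v1)
Op 6: gossip N0<->N3 -> N0.N0=(alive,v0) N0.N1=(alive,v1) N0.N2=(alive,v1) N0.N3=(alive,v0) | N3.N0=(alive,v0) N3.N1=(alive,v1) N3.N2=(alive,v1) N3.N3=(alive,v0)
Op 7: gossip N1<->N0 -> N1.N0=(alive,v0) N1.N1=(alive,v1) N1.N2=(suspect,v1) N1.N3=(alive,v0) | N0.N0=(alive,v0) N0.N1=(alive,v1) N0.N2=(alive,v1) N0.N3=(alive,v0)
Op 8: N2 marks N1=dead -> (dead,v1)
Op 9: N2 marks N2=alive -> (alive,v1)
Op 10: gossip N3<->N1 -> N3.N0=(alive,v0) N3.N1=(alive,v1) N3.N2=(alive,v1) N3.N3=(alive,v0) | N1.N0=(alive,v0) N1.N1=(alive,v1) N1.N2=(suspect,v1) N1.N3=(alive,v0)
Op 11: gossip N3<->N1 -> N3.N0=(alive,v0) N3.N1=(alive,v1) N3.N2=(alive,v1) N3.N3=(alive,v0) | N1.N0=(alive,v0) N1.N1=(alive,v1) N1.N2=(suspect,v1) N1.N3=(alive,v0)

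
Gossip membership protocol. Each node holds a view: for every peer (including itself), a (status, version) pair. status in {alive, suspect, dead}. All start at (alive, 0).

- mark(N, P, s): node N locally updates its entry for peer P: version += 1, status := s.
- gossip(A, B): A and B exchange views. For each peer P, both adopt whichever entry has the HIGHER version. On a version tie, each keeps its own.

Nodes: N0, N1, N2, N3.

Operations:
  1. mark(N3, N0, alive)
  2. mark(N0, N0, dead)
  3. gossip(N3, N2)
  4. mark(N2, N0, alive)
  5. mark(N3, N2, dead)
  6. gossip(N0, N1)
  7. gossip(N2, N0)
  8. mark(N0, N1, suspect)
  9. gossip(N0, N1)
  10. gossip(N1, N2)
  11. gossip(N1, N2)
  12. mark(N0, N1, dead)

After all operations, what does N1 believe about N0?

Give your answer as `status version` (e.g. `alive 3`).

Answer: alive 2

Derivation:
Op 1: N3 marks N0=alive -> (alive,v1)
Op 2: N0 marks N0=dead -> (dead,v1)
Op 3: gossip N3<->N2 -> N3.N0=(alive,v1) N3.N1=(alive,v0) N3.N2=(alive,v0) N3.N3=(alive,v0) | N2.N0=(alive,v1) N2.N1=(alive,v0) N2.N2=(alive,v0) N2.N3=(alive,v0)
Op 4: N2 marks N0=alive -> (alive,v2)
Op 5: N3 marks N2=dead -> (dead,v1)
Op 6: gossip N0<->N1 -> N0.N0=(dead,v1) N0.N1=(alive,v0) N0.N2=(alive,v0) N0.N3=(alive,v0) | N1.N0=(dead,v1) N1.N1=(alive,v0) N1.N2=(alive,v0) N1.N3=(alive,v0)
Op 7: gossip N2<->N0 -> N2.N0=(alive,v2) N2.N1=(alive,v0) N2.N2=(alive,v0) N2.N3=(alive,v0) | N0.N0=(alive,v2) N0.N1=(alive,v0) N0.N2=(alive,v0) N0.N3=(alive,v0)
Op 8: N0 marks N1=suspect -> (suspect,v1)
Op 9: gossip N0<->N1 -> N0.N0=(alive,v2) N0.N1=(suspect,v1) N0.N2=(alive,v0) N0.N3=(alive,v0) | N1.N0=(alive,v2) N1.N1=(suspect,v1) N1.N2=(alive,v0) N1.N3=(alive,v0)
Op 10: gossip N1<->N2 -> N1.N0=(alive,v2) N1.N1=(suspect,v1) N1.N2=(alive,v0) N1.N3=(alive,v0) | N2.N0=(alive,v2) N2.N1=(suspect,v1) N2.N2=(alive,v0) N2.N3=(alive,v0)
Op 11: gossip N1<->N2 -> N1.N0=(alive,v2) N1.N1=(suspect,v1) N1.N2=(alive,v0) N1.N3=(alive,v0) | N2.N0=(alive,v2) N2.N1=(suspect,v1) N2.N2=(alive,v0) N2.N3=(alive,v0)
Op 12: N0 marks N1=dead -> (dead,v2)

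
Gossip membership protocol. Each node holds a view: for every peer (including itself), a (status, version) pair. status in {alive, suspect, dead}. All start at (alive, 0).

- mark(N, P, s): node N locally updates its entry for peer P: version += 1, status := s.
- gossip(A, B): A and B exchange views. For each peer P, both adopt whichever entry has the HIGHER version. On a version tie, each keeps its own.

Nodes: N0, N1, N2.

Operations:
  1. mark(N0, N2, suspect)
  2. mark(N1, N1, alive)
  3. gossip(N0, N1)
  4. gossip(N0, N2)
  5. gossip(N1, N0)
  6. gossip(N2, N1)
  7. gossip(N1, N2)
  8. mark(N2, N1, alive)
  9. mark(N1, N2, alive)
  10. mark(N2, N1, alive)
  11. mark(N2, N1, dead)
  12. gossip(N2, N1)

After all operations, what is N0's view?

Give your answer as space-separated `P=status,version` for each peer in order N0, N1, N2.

Answer: N0=alive,0 N1=alive,1 N2=suspect,1

Derivation:
Op 1: N0 marks N2=suspect -> (suspect,v1)
Op 2: N1 marks N1=alive -> (alive,v1)
Op 3: gossip N0<->N1 -> N0.N0=(alive,v0) N0.N1=(alive,v1) N0.N2=(suspect,v1) | N1.N0=(alive,v0) N1.N1=(alive,v1) N1.N2=(suspect,v1)
Op 4: gossip N0<->N2 -> N0.N0=(alive,v0) N0.N1=(alive,v1) N0.N2=(suspect,v1) | N2.N0=(alive,v0) N2.N1=(alive,v1) N2.N2=(suspect,v1)
Op 5: gossip N1<->N0 -> N1.N0=(alive,v0) N1.N1=(alive,v1) N1.N2=(suspect,v1) | N0.N0=(alive,v0) N0.N1=(alive,v1) N0.N2=(suspect,v1)
Op 6: gossip N2<->N1 -> N2.N0=(alive,v0) N2.N1=(alive,v1) N2.N2=(suspect,v1) | N1.N0=(alive,v0) N1.N1=(alive,v1) N1.N2=(suspect,v1)
Op 7: gossip N1<->N2 -> N1.N0=(alive,v0) N1.N1=(alive,v1) N1.N2=(suspect,v1) | N2.N0=(alive,v0) N2.N1=(alive,v1) N2.N2=(suspect,v1)
Op 8: N2 marks N1=alive -> (alive,v2)
Op 9: N1 marks N2=alive -> (alive,v2)
Op 10: N2 marks N1=alive -> (alive,v3)
Op 11: N2 marks N1=dead -> (dead,v4)
Op 12: gossip N2<->N1 -> N2.N0=(alive,v0) N2.N1=(dead,v4) N2.N2=(alive,v2) | N1.N0=(alive,v0) N1.N1=(dead,v4) N1.N2=(alive,v2)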